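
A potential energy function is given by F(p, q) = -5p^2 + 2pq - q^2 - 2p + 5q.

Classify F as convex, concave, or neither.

F is quadratic, so its Hessian is the constant matrix H = [[-10, 2], [2, -2]].
det(H) = 16, tr(H) = -12.
det(H) > 0 and tr(H) < 0, so H is negative definite everywhere: concave.

concave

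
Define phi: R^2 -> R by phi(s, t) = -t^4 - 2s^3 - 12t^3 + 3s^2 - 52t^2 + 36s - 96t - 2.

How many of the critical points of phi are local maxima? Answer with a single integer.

phi separates as a function of s plus a function of t, so ∇phi=0 decouples.
∂phi/∂s = -6(s - 3)(s + 2) = 0 at s ∈ {-2, 3}; ∂phi/∂t = -4(t + 2)(t + 3)(t + 4) = 0 at t ∈ {-4, -3, -2}.
The Hessian is diagonal: diag(phi_ss, phi_tt). Second derivatives: phi_ss(-2)=30, phi_ss(3)=-30; phi_tt(-4)=-8, phi_tt(-3)=4, phi_tt(-2)=-8.
Local maxima occur where both diagonal entries negative: (3, -4), (3, -2). Count: 2.

2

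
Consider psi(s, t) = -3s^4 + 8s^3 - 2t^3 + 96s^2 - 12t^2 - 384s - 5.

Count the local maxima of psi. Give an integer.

psi separates as a function of s plus a function of t, so ∇psi=0 decouples.
∂psi/∂s = -12(s - 4)(s - 2)(s + 4) = 0 at s ∈ {-4, 2, 4}; ∂psi/∂t = -6t(t + 4) = 0 at t ∈ {-4, 0}.
The Hessian is diagonal: diag(psi_ss, psi_tt). Second derivatives: psi_ss(-4)=-576, psi_ss(2)=144, psi_ss(4)=-192; psi_tt(-4)=24, psi_tt(0)=-24.
Local maxima occur where both diagonal entries negative: (-4, 0), (4, 0). Count: 2.

2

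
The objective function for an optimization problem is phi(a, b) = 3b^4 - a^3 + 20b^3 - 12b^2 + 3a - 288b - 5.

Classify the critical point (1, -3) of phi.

local maximum

The mixed partial ∂²phi/∂a∂b is 0, so the Hessian at any point is diag(phi_aa, phi_bb) = diag(-6a, 12(3b^2 + 10b - 2)).
At (1, -3): H = diag(-6, -60).
Both eigenvalues are negative, so H is negative definite: a local maximum.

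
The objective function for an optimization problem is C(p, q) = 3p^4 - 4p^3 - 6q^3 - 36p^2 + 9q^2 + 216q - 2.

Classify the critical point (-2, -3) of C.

The mixed partial ∂²C/∂p∂q is 0, so the Hessian at any point is diag(C_pp, C_qq) = diag(12(3p^2 - 2p - 6), 18(-2q + 1)).
At (-2, -3): H = diag(120, 126).
Both eigenvalues are positive, so H is positive definite: a local minimum.

local minimum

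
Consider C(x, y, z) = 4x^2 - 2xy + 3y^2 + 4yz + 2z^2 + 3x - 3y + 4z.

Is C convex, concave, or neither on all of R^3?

convex

C is quadratic, so its Hessian is the constant matrix H = [[8, -2, 0], [-2, 6, 4], [0, 4, 4]].
Leading principal minors: 8, 44, 48.
All positive ⇒ H ≻ 0 ⇒ convex.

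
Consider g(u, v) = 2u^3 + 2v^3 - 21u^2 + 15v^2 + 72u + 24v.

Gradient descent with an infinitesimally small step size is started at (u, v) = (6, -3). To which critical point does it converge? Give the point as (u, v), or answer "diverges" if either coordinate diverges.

g is separable, so gradient descent decouples: u follows -∂g/∂u, v follows -∂g/∂v.
∂g/∂u = 6(u - 4)(u - 3); at u=6 this is 36, so u decreases.
∂g/∂v = 6(v + 1)(v + 4); at v=-3 this is -12, so v increases.
u converges to its nearest critical value 4 (a local min of the u-part); v converges to -1. The iterate converges to (4, -1).

(4, -1)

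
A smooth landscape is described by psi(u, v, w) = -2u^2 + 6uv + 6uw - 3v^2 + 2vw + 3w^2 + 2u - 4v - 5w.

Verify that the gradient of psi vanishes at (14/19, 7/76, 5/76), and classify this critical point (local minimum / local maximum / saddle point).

saddle point

∇psi = (-4u + 6v + 6w + 2, 6u - 6v + 2w - 4, 6u + 2v + 6w - 5); substituting (14/19, 7/76, 5/76) gives ∇psi = (0, 0, 0), so (14/19, 7/76, 5/76) is indeed a critical point.
The Hessian is constant: H = [[-4, 6, 6], [6, -6, 2], [6, 2, 6]].
Leading principal minors: Δ₁ = -4, Δ₂ = -12, Δ₃ = 304.
The minors fit neither the all-positive nor the alternating-sign pattern, so H is indefinite: a saddle point.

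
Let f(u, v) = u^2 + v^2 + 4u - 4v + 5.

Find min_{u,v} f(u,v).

f(u,v) separates as P(u) + Q(v) + 5, so its minimum is min P + min Q + 5.
P'(u) = 2u + 4 vanishes at u ∈ {-2}; Q'(v) = 2v - 4 vanishes at v ∈ {2}.
Local minima of P (where P''>0): P(-2)=-4. Local minima of Q: Q(2)=-4.
So the global minimum of f is P(-2) + Q(2) + 5 = -4 − 4 + 5 = -3, attained at (-2, 2).

-3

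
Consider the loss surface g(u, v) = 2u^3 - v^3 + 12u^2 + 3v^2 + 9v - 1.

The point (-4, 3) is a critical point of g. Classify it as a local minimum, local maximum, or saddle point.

The mixed partial ∂²g/∂u∂v is 0, so the Hessian at any point is diag(g_uu, g_vv) = diag(12(u + 2), 6(-v + 1)).
At (-4, 3): H = diag(-24, -12).
Both eigenvalues are negative, so H is negative definite: a local maximum.

local maximum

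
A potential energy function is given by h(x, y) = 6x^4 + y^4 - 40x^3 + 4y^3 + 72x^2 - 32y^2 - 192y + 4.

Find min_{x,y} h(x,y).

-764

h(x,y) separates as P(x) + Q(y) + 4, so its minimum is min P + min Q + 4.
P'(x) = 24x(x - 3)(x - 2) vanishes at x ∈ {0, 2, 3}; Q'(y) = 4(y - 4)(y + 3)(y + 4) vanishes at y ∈ {-4, -3, 4}.
Local minima of P (where P''>0): P(0)=0, P(3)=54. Local minima of Q: Q(-4)=256, Q(4)=-768.
So the global minimum of h is P(0) + Q(4) + 4 = 0 − 768 + 4 = -764, attained at (0, 4).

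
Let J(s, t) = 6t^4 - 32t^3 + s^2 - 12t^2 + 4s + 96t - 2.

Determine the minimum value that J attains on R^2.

-326

J(s,t) separates as P(s) + Q(t) − 2, so its minimum is min P + min Q − 2.
P'(s) = 2s + 4 vanishes at s ∈ {-2}; Q'(t) = 24(t - 4)(t - 1)(t + 1) vanishes at t ∈ {-1, 1, 4}.
Local minima of P (where P''>0): P(-2)=-4. Local minima of Q: Q(-1)=-70, Q(4)=-320.
So the global minimum of J is P(-2) + Q(4) − 2 = -4 − 320 − 2 = -326, attained at (-2, 4).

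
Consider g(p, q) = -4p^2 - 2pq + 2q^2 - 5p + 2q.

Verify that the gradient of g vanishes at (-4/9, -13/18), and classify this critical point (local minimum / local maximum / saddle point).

saddle point

∇g = (-8p - 2q - 5, -2p + 4q + 2); substituting (-4/9, -13/18) gives ∇g = (0, 0), so (-4/9, -13/18) is indeed a critical point.
The Hessian of g is constant: H = [[-8, -2], [-2, 4]].
det(H) = (-8)·4 − (-2)² = -36.
Since det(H) < 0, H is indefinite and the critical point is a saddle point.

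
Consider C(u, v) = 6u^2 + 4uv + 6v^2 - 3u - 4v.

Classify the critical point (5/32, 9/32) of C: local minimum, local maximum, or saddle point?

The Hessian of C is constant: H = [[12, 4], [4, 12]].
det(H) = 12·12 − 4² = 128.
det(H) > 0 and tr(H) = 24 > 0, so H is positive definite and the point is a local minimum.

local minimum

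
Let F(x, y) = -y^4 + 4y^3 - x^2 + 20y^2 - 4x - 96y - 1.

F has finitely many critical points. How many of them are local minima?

0

F separates as a function of x plus a function of y, so ∇F=0 decouples.
∂F/∂x = -2(x + 2) = 0 at x ∈ {-2}; ∂F/∂y = -4(y - 4)(y - 2)(y + 3) = 0 at y ∈ {-3, 2, 4}.
The Hessian is diagonal: diag(F_xx, F_yy). Second derivatives: F_xx(-2)=-2; F_yy(-3)=-140, F_yy(2)=40, F_yy(4)=-56.
Local minima occur where both diagonal entries positive: none. Count: 0.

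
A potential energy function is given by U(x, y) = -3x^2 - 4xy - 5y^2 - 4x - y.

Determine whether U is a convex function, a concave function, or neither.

concave

U is quadratic, so its Hessian is the constant matrix H = [[-6, -4], [-4, -10]].
det(H) = 44, tr(H) = -16.
det(H) > 0 and tr(H) < 0, so H is negative definite everywhere: concave.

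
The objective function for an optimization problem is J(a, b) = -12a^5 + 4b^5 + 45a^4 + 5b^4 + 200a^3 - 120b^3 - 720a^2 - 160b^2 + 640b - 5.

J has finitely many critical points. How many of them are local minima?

J separates as a function of a plus a function of b, so ∇J=0 decouples.
∂J/∂a = -60a(a - 4)(a - 2)(a + 3) = 0 at a ∈ {-3, 0, 2, 4}; ∂J/∂b = 20(b - 4)(b - 1)(b + 2)(b + 4) = 0 at b ∈ {-4, -2, 1, 4}.
The Hessian is diagonal: diag(J_aa, J_bb). Second derivatives: J_aa(-3)=6300, J_aa(0)=-1440, J_aa(2)=1200, J_aa(4)=-3360; J_bb(-4)=-1600, J_bb(-2)=720, J_bb(1)=-900, J_bb(4)=2880.
Local minima occur where both diagonal entries positive: (-3, -2), (-3, 4), (2, -2), (2, 4). Count: 4.

4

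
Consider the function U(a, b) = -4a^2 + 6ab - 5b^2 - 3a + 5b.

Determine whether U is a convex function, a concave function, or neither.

concave

U is quadratic, so its Hessian is the constant matrix H = [[-8, 6], [6, -10]].
det(H) = 44, tr(H) = -18.
det(H) > 0 and tr(H) < 0, so H is negative definite everywhere: concave.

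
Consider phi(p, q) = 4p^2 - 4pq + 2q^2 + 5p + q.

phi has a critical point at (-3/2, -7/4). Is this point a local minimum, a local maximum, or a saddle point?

The Hessian of phi is constant: H = [[8, -4], [-4, 4]].
det(H) = 8·4 − (-4)² = 16.
det(H) > 0 and tr(H) = 12 > 0, so H is positive definite and the point is a local minimum.

local minimum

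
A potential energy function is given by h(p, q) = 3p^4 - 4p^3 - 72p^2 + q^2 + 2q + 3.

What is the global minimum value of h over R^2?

h(p,q) separates as A(p) + B(q) + 3, so its minimum is min A + min B + 3.
A'(p) = 12p(p - 4)(p + 3) vanishes at p ∈ {-3, 0, 4}; B'(q) = 2q + 2 vanishes at q ∈ {-1}.
Local minima of A (where A''>0): A(-3)=-297, A(4)=-640. Local minima of B: B(-1)=-1.
So the global minimum of h is A(4) + B(-1) + 3 = -640 − 1 + 3 = -638, attained at (4, -1).

-638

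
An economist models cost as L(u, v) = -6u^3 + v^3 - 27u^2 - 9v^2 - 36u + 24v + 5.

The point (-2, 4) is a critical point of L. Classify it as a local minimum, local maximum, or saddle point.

local minimum

The mixed partial ∂²L/∂u∂v is 0, so the Hessian at any point is diag(L_uu, L_vv) = diag(-18(2u + 3), 6(v - 3)).
At (-2, 4): H = diag(18, 6).
Both eigenvalues are positive, so H is positive definite: a local minimum.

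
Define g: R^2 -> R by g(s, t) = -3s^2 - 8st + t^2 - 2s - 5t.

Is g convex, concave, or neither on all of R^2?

neither

g is quadratic, so its Hessian is the constant matrix H = [[-6, -8], [-8, 2]].
det(H) = -76, tr(H) = -4.
det(H) < 0, so H is indefinite: neither convex nor concave.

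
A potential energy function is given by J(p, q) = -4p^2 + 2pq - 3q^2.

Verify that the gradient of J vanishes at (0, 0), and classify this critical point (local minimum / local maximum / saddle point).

∇J = (-8p + 2q, 2p - 6q); substituting (0, 0) gives ∇J = (0, 0), so (0, 0) is indeed a critical point.
The Hessian of J is constant: H = [[-8, 2], [2, -6]].
det(H) = (-8)·(-6) − 2² = 44.
det(H) > 0 and tr(H) = -14 < 0, so H is negative definite and the point is a local maximum.

local maximum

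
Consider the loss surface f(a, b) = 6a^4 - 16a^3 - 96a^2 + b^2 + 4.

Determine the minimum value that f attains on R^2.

-1020

f(a,b) separates as P(a) + Q(b) + 4, so its minimum is min P + min Q + 4.
P'(a) = 24a(a - 4)(a + 2) vanishes at a ∈ {-2, 0, 4}; Q'(b) = 2b vanishes at b ∈ {0}.
Local minima of P (where P''>0): P(-2)=-160, P(4)=-1024. Local minima of Q: Q(0)=0.
So the global minimum of f is P(4) + Q(0) + 4 = -1024 + 0 + 4 = -1020, attained at (4, 0).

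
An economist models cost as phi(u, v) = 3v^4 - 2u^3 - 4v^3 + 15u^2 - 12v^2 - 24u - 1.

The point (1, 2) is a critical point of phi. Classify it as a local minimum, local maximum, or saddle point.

local minimum

The mixed partial ∂²phi/∂u∂v is 0, so the Hessian at any point is diag(phi_uu, phi_vv) = diag(6(-2u + 5), 12(3v^2 - 2v - 2)).
At (1, 2): H = diag(18, 72).
Both eigenvalues are positive, so H is positive definite: a local minimum.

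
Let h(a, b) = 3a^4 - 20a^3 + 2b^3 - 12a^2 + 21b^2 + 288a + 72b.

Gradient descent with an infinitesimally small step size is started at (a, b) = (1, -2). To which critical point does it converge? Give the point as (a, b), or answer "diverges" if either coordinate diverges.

h is separable, so gradient descent decouples: a follows -∂h/∂a, b follows -∂h/∂b.
∂h/∂a = 12(a - 4)(a - 3)(a + 2); at a=1 this is 216, so a decreases.
∂h/∂b = 6(b + 3)(b + 4); at b=-2 this is 12, so b decreases.
a converges to its nearest critical value -2 (a local min of the a-part); b converges to -3. The iterate converges to (-2, -3).

(-2, -3)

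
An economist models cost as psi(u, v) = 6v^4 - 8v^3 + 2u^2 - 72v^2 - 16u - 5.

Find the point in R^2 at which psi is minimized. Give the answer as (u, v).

(4, 3)

psi(u,v) separates as P(u) + Q(v) − 5, so its minimum is min P + min Q − 5.
P'(u) = 4u - 16 vanishes at u ∈ {4}; Q'(v) = 24v(v - 3)(v + 2) vanishes at v ∈ {-2, 0, 3}.
Local minima of P (where P''>0): P(4)=-32. Local minima of Q: Q(-2)=-128, Q(3)=-378.
So the global minimum of psi is P(4) + Q(3) − 5 = -32 − 378 − 5 = -415, attained at (4, 3).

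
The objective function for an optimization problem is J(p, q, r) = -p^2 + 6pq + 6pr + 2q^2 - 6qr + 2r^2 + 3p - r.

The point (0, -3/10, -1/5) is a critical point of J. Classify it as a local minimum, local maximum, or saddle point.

saddle point

The Hessian is constant: H = [[-2, 6, 6], [6, 4, -6], [6, -6, 4]].
Leading principal minors: Δ₁ = -2, Δ₂ = -44, Δ₃ = -680.
The minors fit neither the all-positive nor the alternating-sign pattern, so H is indefinite: a saddle point.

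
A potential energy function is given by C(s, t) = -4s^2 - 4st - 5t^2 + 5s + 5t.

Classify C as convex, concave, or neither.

concave

C is quadratic, so its Hessian is the constant matrix H = [[-8, -4], [-4, -10]].
det(H) = 64, tr(H) = -18.
det(H) > 0 and tr(H) < 0, so H is negative definite everywhere: concave.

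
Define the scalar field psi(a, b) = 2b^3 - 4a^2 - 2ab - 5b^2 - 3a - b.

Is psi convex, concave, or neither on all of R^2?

The term 2b^3 is cubic, so the Hessian is not constant.
∂²psi/∂b² = 12b - 10, which takes both signs as b varies (negative for sufficiently negative b). A diagonal entry of the Hessian changing sign means the Hessian is neither positive- nor negative-semidefinite on all of R^2.

neither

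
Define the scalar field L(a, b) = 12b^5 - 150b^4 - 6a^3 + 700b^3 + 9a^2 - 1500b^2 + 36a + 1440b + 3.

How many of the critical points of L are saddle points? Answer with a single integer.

4

L separates as a function of a plus a function of b, so ∇L=0 decouples.
∂L/∂a = -18(a - 2)(a + 1) = 0 at a ∈ {-1, 2}; ∂L/∂b = 60(b - 4)(b - 3)(b - 2)(b - 1) = 0 at b ∈ {1, 2, 3, 4}.
The Hessian is diagonal: diag(L_aa, L_bb). Second derivatives: L_aa(-1)=54, L_aa(2)=-54; L_bb(1)=-360, L_bb(2)=120, L_bb(3)=-120, L_bb(4)=360.
Saddle points occur where the two diagonal entries have opposite signs: (-1, 1), (-1, 3), (2, 2), (2, 4). Count: 4.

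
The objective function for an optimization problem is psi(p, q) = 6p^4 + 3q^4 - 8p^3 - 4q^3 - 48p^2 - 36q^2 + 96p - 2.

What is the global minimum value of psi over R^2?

-415

psi(p,q) separates as A(p) + B(q) − 2, so its minimum is min A + min B − 2.
A'(p) = 24(p - 2)(p - 1)(p + 2) vanishes at p ∈ {-2, 1, 2}; B'(q) = 12q(q - 3)(q + 2) vanishes at q ∈ {-2, 0, 3}.
Local minima of A (where A''>0): A(-2)=-224, A(2)=32. Local minima of B: B(-2)=-64, B(3)=-189.
So the global minimum of psi is A(-2) + B(3) − 2 = -224 − 189 − 2 = -415, attained at (-2, 3).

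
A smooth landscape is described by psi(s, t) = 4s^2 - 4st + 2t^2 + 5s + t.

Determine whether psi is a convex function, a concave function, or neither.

psi is quadratic, so its Hessian is the constant matrix H = [[8, -4], [-4, 4]].
det(H) = 16, tr(H) = 12.
det(H) > 0 and tr(H) > 0, so H is positive definite everywhere: convex.

convex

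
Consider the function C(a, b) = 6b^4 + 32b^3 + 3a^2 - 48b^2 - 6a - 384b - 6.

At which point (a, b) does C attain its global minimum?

(1, 2)

C(a,b) separates as P(a) + Q(b) − 6, so its minimum is min P + min Q − 6.
P'(a) = 6a - 6 vanishes at a ∈ {1}; Q'(b) = 24(b - 2)(b + 2)(b + 4) vanishes at b ∈ {-4, -2, 2}.
Local minima of P (where P''>0): P(1)=-3. Local minima of Q: Q(-4)=256, Q(2)=-608.
So the global minimum of C is P(1) + Q(2) − 6 = -3 − 608 − 6 = -617, attained at (1, 2).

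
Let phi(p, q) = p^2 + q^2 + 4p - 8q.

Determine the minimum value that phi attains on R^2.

phi(p,q) separates as A(p) + B(q), so its minimum is min A + min B.
A'(p) = 2p + 4 vanishes at p ∈ {-2}; B'(q) = 2q - 8 vanishes at q ∈ {4}.
Local minima of A (where A''>0): A(-2)=-4. Local minima of B: B(4)=-16.
So the global minimum of phi is A(-2) + B(4) = -4 − 16 = -20, attained at (-2, 4).

-20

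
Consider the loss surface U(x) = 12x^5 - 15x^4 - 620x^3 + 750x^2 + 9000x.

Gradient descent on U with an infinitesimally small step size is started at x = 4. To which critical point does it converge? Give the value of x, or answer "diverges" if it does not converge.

U'(x) = 60(x - 5)(x - 3)(x + 2)(x + 5), so U'(4) = -3240.
Gradient descent moves in the -U' direction, i.e. x is increasing.
The nearest critical point in that direction is x = 5, where U'' = 8400 > 0 (a local minimum). The iterate converges there.

5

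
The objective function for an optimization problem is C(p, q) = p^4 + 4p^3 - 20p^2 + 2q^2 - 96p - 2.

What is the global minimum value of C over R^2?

-281

C(p,q) separates as A(p) + B(q) − 2, so its minimum is min A + min B − 2.
A'(p) = 4(p - 3)(p + 2)(p + 4) vanishes at p ∈ {-4, -2, 3}; B'(q) = 4q vanishes at q ∈ {0}.
Local minima of A (where A''>0): A(-4)=64, A(3)=-279. Local minima of B: B(0)=0.
So the global minimum of C is A(3) + B(0) − 2 = -279 + 0 − 2 = -281, attained at (3, 0).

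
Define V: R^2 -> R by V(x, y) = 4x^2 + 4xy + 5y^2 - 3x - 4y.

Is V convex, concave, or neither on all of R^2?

V is quadratic, so its Hessian is the constant matrix H = [[8, 4], [4, 10]].
det(H) = 64, tr(H) = 18.
det(H) > 0 and tr(H) > 0, so H is positive definite everywhere: convex.

convex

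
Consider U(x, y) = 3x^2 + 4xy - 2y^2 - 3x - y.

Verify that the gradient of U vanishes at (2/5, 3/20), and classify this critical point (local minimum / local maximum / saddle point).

∇U = (6x + 4y - 3, 4x - 4y - 1); substituting (2/5, 3/20) gives ∇U = (0, 0), so (2/5, 3/20) is indeed a critical point.
The Hessian of U is constant: H = [[6, 4], [4, -4]].
det(H) = 6·(-4) − 4² = -40.
Since det(H) < 0, H is indefinite and the critical point is a saddle point.

saddle point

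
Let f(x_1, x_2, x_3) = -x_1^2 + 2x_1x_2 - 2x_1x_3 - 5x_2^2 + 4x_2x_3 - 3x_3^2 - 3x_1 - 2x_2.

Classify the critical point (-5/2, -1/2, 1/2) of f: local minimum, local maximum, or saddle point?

The Hessian is constant: H = [[-2, 2, -2], [2, -10, 4], [-2, 4, -6]].
Leading principal minors: Δ₁ = -2, Δ₂ = 16, Δ₃ = -56.
The minors alternate sign starting negative (−, +, −), so H is negative definite: a local maximum.

local maximum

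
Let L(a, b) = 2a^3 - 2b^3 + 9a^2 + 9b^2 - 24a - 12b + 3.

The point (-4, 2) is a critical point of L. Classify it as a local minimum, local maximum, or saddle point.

local maximum

The mixed partial ∂²L/∂a∂b is 0, so the Hessian at any point is diag(L_aa, L_bb) = diag(6(2a + 3), 6(-2b + 3)).
At (-4, 2): H = diag(-30, -6).
Both eigenvalues are negative, so H is negative definite: a local maximum.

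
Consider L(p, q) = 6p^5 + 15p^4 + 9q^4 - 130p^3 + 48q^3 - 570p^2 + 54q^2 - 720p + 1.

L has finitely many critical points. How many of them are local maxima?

2

L separates as a function of p plus a function of q, so ∇L=0 decouples.
∂L/∂p = 30(p - 4)(p + 1)(p + 2)(p + 3) = 0 at p ∈ {-3, -2, -1, 4}; ∂L/∂q = 36q(q + 1)(q + 3) = 0 at q ∈ {-3, -1, 0}.
The Hessian is diagonal: diag(L_pp, L_qq). Second derivatives: L_pp(-3)=-420, L_pp(-2)=180, L_pp(-1)=-300, L_pp(4)=6300; L_qq(-3)=216, L_qq(-1)=-72, L_qq(0)=108.
Local maxima occur where both diagonal entries negative: (-3, -1), (-1, -1). Count: 2.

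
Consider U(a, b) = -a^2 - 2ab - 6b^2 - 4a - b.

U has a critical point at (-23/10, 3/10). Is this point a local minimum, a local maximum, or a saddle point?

local maximum

The Hessian of U is constant: H = [[-2, -2], [-2, -12]].
det(H) = (-2)·(-12) − (-2)² = 20.
det(H) > 0 and tr(H) = -14 < 0, so H is negative definite and the point is a local maximum.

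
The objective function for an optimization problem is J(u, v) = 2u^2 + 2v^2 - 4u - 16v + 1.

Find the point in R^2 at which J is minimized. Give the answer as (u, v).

(1, 4)

J(u,v) separates as P(u) + Q(v) + 1, so its minimum is min P + min Q + 1.
P'(u) = 4u - 4 vanishes at u ∈ {1}; Q'(v) = 4v - 16 vanishes at v ∈ {4}.
Local minima of P (where P''>0): P(1)=-2. Local minima of Q: Q(4)=-32.
So the global minimum of J is P(1) + Q(4) + 1 = -2 − 32 + 1 = -33, attained at (1, 4).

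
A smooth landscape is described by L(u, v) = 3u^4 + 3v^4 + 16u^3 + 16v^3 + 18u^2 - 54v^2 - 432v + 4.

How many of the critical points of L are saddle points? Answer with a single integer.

L separates as a function of u plus a function of v, so ∇L=0 decouples.
∂L/∂u = 12u(u + 1)(u + 3) = 0 at u ∈ {-3, -1, 0}; ∂L/∂v = 12(v - 3)(v + 3)(v + 4) = 0 at v ∈ {-4, -3, 3}.
The Hessian is diagonal: diag(L_uu, L_vv). Second derivatives: L_uu(-3)=72, L_uu(-1)=-24, L_uu(0)=36; L_vv(-4)=84, L_vv(-3)=-72, L_vv(3)=504.
Saddle points occur where the two diagonal entries have opposite signs: (-3, -3), (-1, -4), (-1, 3), (0, -3). Count: 4.

4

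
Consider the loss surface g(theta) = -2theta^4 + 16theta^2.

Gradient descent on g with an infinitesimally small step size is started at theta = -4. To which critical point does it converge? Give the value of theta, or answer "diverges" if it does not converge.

g'(theta) = -8theta(theta - 2)(theta + 2), so g'(-4) = 384.
Gradient descent moves in the -g' direction, i.e. theta is decreasing.
There is no critical point below theta=-4, and g' keeps the same sign, so the iterate runs off to −∞.

diverges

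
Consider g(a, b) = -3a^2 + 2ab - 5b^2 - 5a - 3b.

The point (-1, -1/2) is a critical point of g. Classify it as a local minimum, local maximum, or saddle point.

local maximum

The Hessian of g is constant: H = [[-6, 2], [2, -10]].
det(H) = (-6)·(-10) − 2² = 56.
det(H) > 0 and tr(H) = -16 < 0, so H is negative definite and the point is a local maximum.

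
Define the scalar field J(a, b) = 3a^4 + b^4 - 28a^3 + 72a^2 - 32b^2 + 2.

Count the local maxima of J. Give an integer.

J separates as a function of a plus a function of b, so ∇J=0 decouples.
∂J/∂a = 12a(a - 4)(a - 3) = 0 at a ∈ {0, 3, 4}; ∂J/∂b = 4b(b - 4)(b + 4) = 0 at b ∈ {-4, 0, 4}.
The Hessian is diagonal: diag(J_aa, J_bb). Second derivatives: J_aa(0)=144, J_aa(3)=-36, J_aa(4)=48; J_bb(-4)=128, J_bb(0)=-64, J_bb(4)=128.
Local maxima occur where both diagonal entries negative: (3, 0). Count: 1.

1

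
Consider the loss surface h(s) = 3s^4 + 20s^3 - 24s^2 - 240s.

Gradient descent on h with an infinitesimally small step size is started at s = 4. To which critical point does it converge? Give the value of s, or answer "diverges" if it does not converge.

2

h'(s) = 12(s - 2)(s + 2)(s + 5), so h'(4) = 1296.
Gradient descent moves in the -h' direction, i.e. s is decreasing.
The nearest critical point in that direction is s = 2, where h'' = 336 > 0 (a local minimum). The iterate converges there.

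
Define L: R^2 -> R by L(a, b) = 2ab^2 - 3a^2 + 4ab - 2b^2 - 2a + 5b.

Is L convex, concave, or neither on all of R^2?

The term 2ab^2 is cubic, so the Hessian is not constant.
∂²L/∂b² = 4a - 4, which takes both signs as a varies (negative for sufficiently negative a). A diagonal entry of the Hessian changing sign means the Hessian is neither positive- nor negative-semidefinite on all of R^2.

neither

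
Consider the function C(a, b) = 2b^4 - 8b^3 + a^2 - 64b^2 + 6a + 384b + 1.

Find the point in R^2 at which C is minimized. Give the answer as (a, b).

(-3, -4)

C(a,b) separates as P(a) + Q(b) + 1, so its minimum is min P + min Q + 1.
P'(a) = 2a + 6 vanishes at a ∈ {-3}; Q'(b) = 8(b - 4)(b - 3)(b + 4) vanishes at b ∈ {-4, 3, 4}.
Local minima of P (where P''>0): P(-3)=-9. Local minima of Q: Q(-4)=-1536, Q(4)=512.
So the global minimum of C is P(-3) + Q(-4) + 1 = -9 − 1536 + 1 = -1544, attained at (-3, -4).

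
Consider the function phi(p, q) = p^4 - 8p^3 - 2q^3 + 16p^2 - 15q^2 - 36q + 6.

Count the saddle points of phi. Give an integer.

phi separates as a function of p plus a function of q, so ∇phi=0 decouples.
∂phi/∂p = 4p(p - 4)(p - 2) = 0 at p ∈ {0, 2, 4}; ∂phi/∂q = -6(q + 2)(q + 3) = 0 at q ∈ {-3, -2}.
The Hessian is diagonal: diag(phi_pp, phi_qq). Second derivatives: phi_pp(0)=32, phi_pp(2)=-16, phi_pp(4)=32; phi_qq(-3)=6, phi_qq(-2)=-6.
Saddle points occur where the two diagonal entries have opposite signs: (0, -2), (2, -3), (4, -2). Count: 3.

3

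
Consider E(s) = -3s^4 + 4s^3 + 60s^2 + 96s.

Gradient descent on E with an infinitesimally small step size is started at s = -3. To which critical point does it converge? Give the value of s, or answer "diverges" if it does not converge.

E'(s) = -12(s - 4)(s + 1)(s + 2), so E'(-3) = 168.
Gradient descent moves in the -E' direction, i.e. s is decreasing.
There is no critical point below s=-3, and E' keeps the same sign, so the iterate runs off to −∞.

diverges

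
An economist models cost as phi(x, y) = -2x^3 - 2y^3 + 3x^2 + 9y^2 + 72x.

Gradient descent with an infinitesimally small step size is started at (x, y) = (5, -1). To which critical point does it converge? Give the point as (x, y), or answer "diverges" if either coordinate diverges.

diverges

phi is separable, so gradient descent decouples: x follows -∂phi/∂x, y follows -∂phi/∂y.
∂phi/∂x = -6(x - 4)(x + 3); at x=5 this is -48, so x increases.
∂phi/∂y = -6y(y - 3); at y=-1 this is -24, so y increases.
The x-coordinate has no critical point in that direction and runs off to infinity.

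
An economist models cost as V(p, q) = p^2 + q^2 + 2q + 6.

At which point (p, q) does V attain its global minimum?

V(p,q) separates as A(p) + B(q) + 6, so its minimum is min A + min B + 6.
A'(p) = 2p vanishes at p ∈ {0}; B'(q) = 2q + 2 vanishes at q ∈ {-1}.
Local minima of A (where A''>0): A(0)=0. Local minima of B: B(-1)=-1.
So the global minimum of V is A(0) + B(-1) + 6 = 0 − 1 + 6 = 5, attained at (0, -1).

(0, -1)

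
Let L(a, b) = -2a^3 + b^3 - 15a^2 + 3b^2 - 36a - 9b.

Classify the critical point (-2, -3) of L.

local maximum

The mixed partial ∂²L/∂a∂b is 0, so the Hessian at any point is diag(L_aa, L_bb) = diag(-6(2a + 5), 6(b + 1)).
At (-2, -3): H = diag(-6, -12).
Both eigenvalues are negative, so H is negative definite: a local maximum.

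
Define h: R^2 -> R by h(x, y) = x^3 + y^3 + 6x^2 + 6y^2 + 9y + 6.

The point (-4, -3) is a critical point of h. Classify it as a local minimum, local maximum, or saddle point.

local maximum

The mixed partial ∂²h/∂x∂y is 0, so the Hessian at any point is diag(h_xx, h_yy) = diag(6(x + 2), 6(y + 2)).
At (-4, -3): H = diag(-12, -6).
Both eigenvalues are negative, so H is negative definite: a local maximum.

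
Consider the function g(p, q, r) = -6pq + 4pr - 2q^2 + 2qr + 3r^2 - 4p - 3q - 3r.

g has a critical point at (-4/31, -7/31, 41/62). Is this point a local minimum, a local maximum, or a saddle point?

saddle point

The Hessian is constant: H = [[0, -6, 4], [-6, -4, 2], [4, 2, 6]].
Leading principal minors: Δ₁ = 0, Δ₂ = -36, Δ₃ = -248.
The minors fit neither the all-positive nor the alternating-sign pattern, so H is indefinite: a saddle point.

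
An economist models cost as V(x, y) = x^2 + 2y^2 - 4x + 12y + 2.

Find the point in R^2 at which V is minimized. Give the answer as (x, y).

(2, -3)

V(x,y) separates as P(x) + Q(y) + 2, so its minimum is min P + min Q + 2.
P'(x) = 2x - 4 vanishes at x ∈ {2}; Q'(y) = 4y + 12 vanishes at y ∈ {-3}.
Local minima of P (where P''>0): P(2)=-4. Local minima of Q: Q(-3)=-18.
So the global minimum of V is P(2) + Q(-3) + 2 = -4 − 18 + 2 = -20, attained at (2, -3).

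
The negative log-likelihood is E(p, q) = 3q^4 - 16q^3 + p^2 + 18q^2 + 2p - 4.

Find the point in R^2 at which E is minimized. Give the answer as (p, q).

E(p,q) separates as A(p) + B(q) − 4, so its minimum is min A + min B − 4.
A'(p) = 2p + 2 vanishes at p ∈ {-1}; B'(q) = 12q(q - 3)(q - 1) vanishes at q ∈ {0, 1, 3}.
Local minima of A (where A''>0): A(-1)=-1. Local minima of B: B(0)=0, B(3)=-27.
So the global minimum of E is A(-1) + B(3) − 4 = -1 − 27 − 4 = -32, attained at (-1, 3).

(-1, 3)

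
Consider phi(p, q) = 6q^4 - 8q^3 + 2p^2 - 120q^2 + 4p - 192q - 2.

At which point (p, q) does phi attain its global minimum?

phi(p,q) separates as A(p) + B(q) − 2, so its minimum is min A + min B − 2.
A'(p) = 4p + 4 vanishes at p ∈ {-1}; B'(q) = 24(q - 4)(q + 1)(q + 2) vanishes at q ∈ {-2, -1, 4}.
Local minima of A (where A''>0): A(-1)=-2. Local minima of B: B(-2)=64, B(4)=-1664.
So the global minimum of phi is A(-1) + B(4) − 2 = -2 − 1664 − 2 = -1668, attained at (-1, 4).

(-1, 4)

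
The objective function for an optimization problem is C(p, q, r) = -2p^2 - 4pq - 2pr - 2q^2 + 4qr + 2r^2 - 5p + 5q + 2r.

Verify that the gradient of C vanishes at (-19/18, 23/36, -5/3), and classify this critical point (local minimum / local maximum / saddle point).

∇C = (-4p - 4q - 2r - 5, -4p - 4q + 4r + 5, -2p + 4q + 4r + 2); substituting (-19/18, 23/36, -5/3) gives ∇C = (0, 0, 0), so (-19/18, 23/36, -5/3) is indeed a critical point.
The Hessian is constant: H = [[-4, -4, -2], [-4, -4, 4], [-2, 4, 4]].
Leading principal minors: Δ₁ = -4, Δ₂ = 0, Δ₃ = 144.
The minors fit neither the all-positive nor the alternating-sign pattern, so H is indefinite: a saddle point.

saddle point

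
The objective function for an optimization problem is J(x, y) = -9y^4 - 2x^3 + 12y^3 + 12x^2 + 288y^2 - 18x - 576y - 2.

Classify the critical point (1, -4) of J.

saddle point

The mixed partial ∂²J/∂x∂y is 0, so the Hessian at any point is diag(J_xx, J_yy) = diag(12(-x + 2), 36(-3y^2 + 2y + 16)).
At (1, -4): H = diag(12, -1440).
The eigenvalues have opposite signs, so H is indefinite: a saddle point.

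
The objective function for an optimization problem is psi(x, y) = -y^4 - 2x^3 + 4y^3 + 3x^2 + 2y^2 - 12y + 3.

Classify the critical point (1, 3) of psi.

local maximum

The mixed partial ∂²psi/∂x∂y is 0, so the Hessian at any point is diag(psi_xx, psi_yy) = diag(6(-2x + 1), 4(-3y^2 + 6y + 1)).
At (1, 3): H = diag(-6, -32).
Both eigenvalues are negative, so H is negative definite: a local maximum.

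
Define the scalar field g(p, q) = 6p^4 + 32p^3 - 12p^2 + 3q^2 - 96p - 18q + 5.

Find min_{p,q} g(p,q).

g(p,q) separates as A(p) + B(q) + 5, so its minimum is min A + min B + 5.
A'(p) = 24(p - 1)(p + 1)(p + 4) vanishes at p ∈ {-4, -1, 1}; B'(q) = 6q - 18 vanishes at q ∈ {3}.
Local minima of A (where A''>0): A(-4)=-320, A(1)=-70. Local minima of B: B(3)=-27.
So the global minimum of g is A(-4) + B(3) + 5 = -320 − 27 + 5 = -342, attained at (-4, 3).

-342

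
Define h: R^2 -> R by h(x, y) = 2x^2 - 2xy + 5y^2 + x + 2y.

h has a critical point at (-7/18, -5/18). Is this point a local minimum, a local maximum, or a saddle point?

local minimum

The Hessian of h is constant: H = [[4, -2], [-2, 10]].
det(H) = 4·10 − (-2)² = 36.
det(H) > 0 and tr(H) = 14 > 0, so H is positive definite and the point is a local minimum.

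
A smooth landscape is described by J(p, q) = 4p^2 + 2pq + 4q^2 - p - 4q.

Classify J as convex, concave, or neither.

convex

J is quadratic, so its Hessian is the constant matrix H = [[8, 2], [2, 8]].
det(H) = 60, tr(H) = 16.
det(H) > 0 and tr(H) > 0, so H is positive definite everywhere: convex.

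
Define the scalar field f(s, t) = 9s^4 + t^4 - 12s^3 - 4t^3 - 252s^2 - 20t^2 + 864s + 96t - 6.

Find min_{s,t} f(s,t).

f(s,t) separates as P(s) + Q(t) − 6, so its minimum is min P + min Q − 6.
P'(s) = 36(s - 3)(s - 2)(s + 4) vanishes at s ∈ {-4, 2, 3}; Q'(t) = 4(t - 4)(t - 2)(t + 3) vanishes at t ∈ {-3, 2, 4}.
Local minima of P (where P''>0): P(-4)=-4416, P(3)=729. Local minima of Q: Q(-3)=-279, Q(4)=64.
So the global minimum of f is P(-4) + Q(-3) − 6 = -4416 − 279 − 6 = -4701, attained at (-4, -3).

-4701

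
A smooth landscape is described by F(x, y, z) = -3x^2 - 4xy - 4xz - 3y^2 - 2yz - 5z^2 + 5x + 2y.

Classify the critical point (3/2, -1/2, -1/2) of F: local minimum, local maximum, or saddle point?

local maximum

The Hessian is constant: H = [[-6, -4, -4], [-4, -6, -2], [-4, -2, -10]].
Leading principal minors: Δ₁ = -6, Δ₂ = 20, Δ₃ = -144.
The minors alternate sign starting negative (−, +, −), so H is negative definite: a local maximum.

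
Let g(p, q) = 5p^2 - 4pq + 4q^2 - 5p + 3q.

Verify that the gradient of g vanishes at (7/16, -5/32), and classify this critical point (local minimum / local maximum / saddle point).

local minimum

∇g = (10p - 4q - 5, -4p + 8q + 3); substituting (7/16, -5/32) gives ∇g = (0, 0), so (7/16, -5/32) is indeed a critical point.
The Hessian of g is constant: H = [[10, -4], [-4, 8]].
det(H) = 10·8 − (-4)² = 64.
det(H) > 0 and tr(H) = 18 > 0, so H is positive definite and the point is a local minimum.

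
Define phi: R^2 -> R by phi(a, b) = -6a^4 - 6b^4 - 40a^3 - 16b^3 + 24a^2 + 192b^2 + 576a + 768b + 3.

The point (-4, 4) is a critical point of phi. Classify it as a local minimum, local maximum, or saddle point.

The mixed partial ∂²phi/∂a∂b is 0, so the Hessian at any point is diag(phi_aa, phi_bb) = diag(24(-3a^2 - 10a + 2), 24(-3b^2 - 4b + 16)).
At (-4, 4): H = diag(-144, -1152).
Both eigenvalues are negative, so H is negative definite: a local maximum.

local maximum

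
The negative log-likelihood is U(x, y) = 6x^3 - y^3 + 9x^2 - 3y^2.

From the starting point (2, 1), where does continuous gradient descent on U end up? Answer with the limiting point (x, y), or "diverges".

U is separable, so gradient descent decouples: x follows -∂U/∂x, y follows -∂U/∂y.
∂U/∂x = 18x(x + 1); at x=2 this is 108, so x decreases.
∂U/∂y = -3y(y + 2); at y=1 this is -9, so y increases.
The y-coordinate has no critical point in that direction and runs off to infinity.

diverges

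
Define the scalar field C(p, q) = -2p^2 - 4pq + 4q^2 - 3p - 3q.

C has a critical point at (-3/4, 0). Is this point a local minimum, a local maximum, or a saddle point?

saddle point

The Hessian of C is constant: H = [[-4, -4], [-4, 8]].
det(H) = (-4)·8 − (-4)² = -48.
Since det(H) < 0, H is indefinite and the critical point is a saddle point.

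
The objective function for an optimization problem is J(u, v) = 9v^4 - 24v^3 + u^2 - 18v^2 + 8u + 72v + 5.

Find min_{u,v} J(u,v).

J(u,v) separates as P(u) + Q(v) + 5, so its minimum is min P + min Q + 5.
P'(u) = 2u + 8 vanishes at u ∈ {-4}; Q'(v) = 36(v - 2)(v - 1)(v + 1) vanishes at v ∈ {-1, 1, 2}.
Local minima of P (where P''>0): P(-4)=-16. Local minima of Q: Q(-1)=-57, Q(2)=24.
So the global minimum of J is P(-4) + Q(-1) + 5 = -16 − 57 + 5 = -68, attained at (-4, -1).

-68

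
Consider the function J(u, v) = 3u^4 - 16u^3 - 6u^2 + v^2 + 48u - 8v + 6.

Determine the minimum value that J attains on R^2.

-170

J(u,v) separates as P(u) + Q(v) + 6, so its minimum is min P + min Q + 6.
P'(u) = 12(u - 4)(u - 1)(u + 1) vanishes at u ∈ {-1, 1, 4}; Q'(v) = 2v - 8 vanishes at v ∈ {4}.
Local minima of P (where P''>0): P(-1)=-35, P(4)=-160. Local minima of Q: Q(4)=-16.
So the global minimum of J is P(4) + Q(4) + 6 = -160 − 16 + 6 = -170, attained at (4, 4).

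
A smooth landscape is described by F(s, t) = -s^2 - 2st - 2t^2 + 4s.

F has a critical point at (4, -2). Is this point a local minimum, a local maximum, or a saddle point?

The Hessian of F is constant: H = [[-2, -2], [-2, -4]].
det(H) = (-2)·(-4) − (-2)² = 4.
det(H) > 0 and tr(H) = -6 < 0, so H is negative definite and the point is a local maximum.

local maximum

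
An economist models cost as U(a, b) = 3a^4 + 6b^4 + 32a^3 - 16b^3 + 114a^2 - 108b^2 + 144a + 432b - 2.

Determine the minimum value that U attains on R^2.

-1411

U(a,b) separates as P(a) + Q(b) − 2, so its minimum is min P + min Q − 2.
P'(a) = 12(a + 1)(a + 3)(a + 4) vanishes at a ∈ {-4, -3, -1}; Q'(b) = 24(b - 3)(b - 2)(b + 3) vanishes at b ∈ {-3, 2, 3}.
Local minima of P (where P''>0): P(-4)=-32, P(-1)=-59. Local minima of Q: Q(-3)=-1350, Q(3)=378.
So the global minimum of U is P(-1) + Q(-3) − 2 = -59 − 1350 − 2 = -1411, attained at (-1, -3).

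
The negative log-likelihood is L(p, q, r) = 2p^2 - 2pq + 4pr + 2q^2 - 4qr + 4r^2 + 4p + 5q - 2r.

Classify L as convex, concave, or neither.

convex

L is quadratic, so its Hessian is the constant matrix H = [[4, -2, 4], [-2, 4, -4], [4, -4, 8]].
Leading principal minors: 4, 12, 32.
All positive ⇒ H ≻ 0 ⇒ convex.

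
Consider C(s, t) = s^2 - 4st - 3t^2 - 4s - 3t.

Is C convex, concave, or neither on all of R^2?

C is quadratic, so its Hessian is the constant matrix H = [[2, -4], [-4, -6]].
det(H) = -28, tr(H) = -4.
det(H) < 0, so H is indefinite: neither convex nor concave.

neither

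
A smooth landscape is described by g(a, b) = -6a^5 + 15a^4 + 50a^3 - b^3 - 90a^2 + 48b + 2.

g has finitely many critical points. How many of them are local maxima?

g separates as a function of a plus a function of b, so ∇g=0 decouples.
∂g/∂a = -30a(a - 3)(a - 1)(a + 2) = 0 at a ∈ {-2, 0, 1, 3}; ∂g/∂b = -3(b - 4)(b + 4) = 0 at b ∈ {-4, 4}.
The Hessian is diagonal: diag(g_aa, g_bb). Second derivatives: g_aa(-2)=900, g_aa(0)=-180, g_aa(1)=180, g_aa(3)=-900; g_bb(-4)=24, g_bb(4)=-24.
Local maxima occur where both diagonal entries negative: (0, 4), (3, 4). Count: 2.

2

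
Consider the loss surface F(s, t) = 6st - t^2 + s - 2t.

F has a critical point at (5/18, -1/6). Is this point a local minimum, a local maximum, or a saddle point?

The Hessian of F is constant: H = [[0, 6], [6, -2]].
det(H) = 0·(-2) − 6² = -36.
Since det(H) < 0, H is indefinite and the critical point is a saddle point.

saddle point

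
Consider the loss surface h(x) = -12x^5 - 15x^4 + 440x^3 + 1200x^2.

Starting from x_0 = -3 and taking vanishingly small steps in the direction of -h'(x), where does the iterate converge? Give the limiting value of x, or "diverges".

h'(x) = -60x(x - 5)(x + 2)(x + 4), so h'(-3) = 1440.
Gradient descent moves in the -h' direction, i.e. x is decreasing.
The nearest critical point in that direction is x = -4, where h'' = 4320 > 0 (a local minimum). The iterate converges there.

-4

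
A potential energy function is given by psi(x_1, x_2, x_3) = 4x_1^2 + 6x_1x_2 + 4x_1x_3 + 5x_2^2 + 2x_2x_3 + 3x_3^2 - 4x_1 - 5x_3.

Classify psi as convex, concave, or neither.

convex

psi is quadratic, so its Hessian is the constant matrix H = [[8, 6, 4], [6, 10, 2], [4, 2, 6]].
Leading principal minors: 8, 44, 168.
All positive ⇒ H ≻ 0 ⇒ convex.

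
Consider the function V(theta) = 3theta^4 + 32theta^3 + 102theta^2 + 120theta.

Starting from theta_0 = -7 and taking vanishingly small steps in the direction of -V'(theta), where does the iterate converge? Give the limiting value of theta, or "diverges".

-5

V'(theta) = 12(theta + 1)(theta + 2)(theta + 5), so V'(-7) = -720.
Gradient descent moves in the -V' direction, i.e. theta is increasing.
The nearest critical point in that direction is theta = -5, where V'' = 144 > 0 (a local minimum). The iterate converges there.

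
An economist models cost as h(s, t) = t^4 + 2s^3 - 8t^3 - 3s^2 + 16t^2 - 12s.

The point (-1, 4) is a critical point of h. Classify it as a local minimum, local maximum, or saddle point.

The mixed partial ∂²h/∂s∂t is 0, so the Hessian at any point is diag(h_ss, h_tt) = diag(6(2s - 1), 4(3t^2 - 12t + 8)).
At (-1, 4): H = diag(-18, 32).
The eigenvalues have opposite signs, so H is indefinite: a saddle point.

saddle point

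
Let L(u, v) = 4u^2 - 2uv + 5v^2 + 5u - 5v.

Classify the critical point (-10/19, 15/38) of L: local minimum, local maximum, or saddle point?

The Hessian of L is constant: H = [[8, -2], [-2, 10]].
det(H) = 8·10 − (-2)² = 76.
det(H) > 0 and tr(H) = 18 > 0, so H is positive definite and the point is a local minimum.

local minimum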